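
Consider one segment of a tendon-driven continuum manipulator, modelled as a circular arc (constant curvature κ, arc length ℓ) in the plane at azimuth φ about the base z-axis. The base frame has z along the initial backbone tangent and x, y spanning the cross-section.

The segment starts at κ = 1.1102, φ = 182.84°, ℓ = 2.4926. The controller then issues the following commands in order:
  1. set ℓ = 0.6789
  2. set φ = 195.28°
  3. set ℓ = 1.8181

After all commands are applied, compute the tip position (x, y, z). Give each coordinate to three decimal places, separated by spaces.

initial: κ=1.1102, φ=182.84°, ℓ=2.4926
cmd 1: set ℓ=0.6789 → (κ,φ,ℓ)=(1.1102,182.84°,0.6789) → tip=(-0.2437,-0.0121,0.6164)
cmd 2: set φ=195.28° → (κ,φ,ℓ)=(1.1102,195.28°,0.6789) → tip=(-0.2353,-0.0643,0.6164)
cmd 3: set ℓ=1.8181 → (κ,φ,ℓ)=(1.1102,195.28°,1.8181) → tip=(-1.2450,-0.3401,0.8120)

-1.245 -0.340 0.812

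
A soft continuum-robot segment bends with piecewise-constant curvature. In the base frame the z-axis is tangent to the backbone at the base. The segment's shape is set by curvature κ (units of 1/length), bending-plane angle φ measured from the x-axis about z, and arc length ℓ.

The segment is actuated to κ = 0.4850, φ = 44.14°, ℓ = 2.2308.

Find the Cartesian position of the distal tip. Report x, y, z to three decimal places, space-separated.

θ = κ·ℓ = 0.4850 × 2.2308 = 1.08194 rad
ρ = (1 − cos θ)/κ = (1 − 0.46962)/0.4850 = 1.09357
z = sin θ / κ = 0.88287/0.4850 = 1.82035
x = ρ cos φ = 1.09357 × cos(44.14°) = 0.78479
y = ρ sin φ = 1.09357 × sin(44.14°) = 0.76158

0.785 0.762 1.820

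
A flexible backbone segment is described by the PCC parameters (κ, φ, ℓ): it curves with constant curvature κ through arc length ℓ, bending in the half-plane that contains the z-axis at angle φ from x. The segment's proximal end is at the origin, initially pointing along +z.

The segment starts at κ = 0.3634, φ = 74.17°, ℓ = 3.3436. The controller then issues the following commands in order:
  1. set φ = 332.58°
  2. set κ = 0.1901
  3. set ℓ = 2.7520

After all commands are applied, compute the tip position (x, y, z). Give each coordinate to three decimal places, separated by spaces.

initial: κ=0.3634, φ=74.17°, ℓ=3.3436
cmd 1: set φ=332.58° → (κ,φ,ℓ)=(0.3634,332.58°,3.3436) → tip=(1.5919,-0.8259,2.5795)
cmd 2: set κ=0.1901 → (κ,φ,ℓ)=(0.1901,332.58°,3.3436) → tip=(0.9119,-0.4731,3.1230)
cmd 3: set ℓ=2.7520 → (κ,φ,ℓ)=(0.1901,332.58°,2.7520) → tip=(0.6245,-0.3240,2.6282)

0.625 -0.324 2.628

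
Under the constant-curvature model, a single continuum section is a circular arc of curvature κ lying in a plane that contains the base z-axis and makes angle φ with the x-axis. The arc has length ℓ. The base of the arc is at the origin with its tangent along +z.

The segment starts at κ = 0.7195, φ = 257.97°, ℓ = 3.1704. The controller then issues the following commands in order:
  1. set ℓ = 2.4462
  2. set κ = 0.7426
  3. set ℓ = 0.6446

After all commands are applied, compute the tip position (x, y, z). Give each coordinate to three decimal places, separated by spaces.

initial: κ=0.7195, φ=257.97°, ℓ=3.1704
cmd 1: set ℓ=2.4462 → (κ,φ,ℓ)=(0.7195,257.97°,2.4462) → tip=(-0.3442,-1.6150,1.3650)
cmd 2: set κ=0.7426 → (κ,φ,ℓ)=(0.7426,257.97°,2.4462) → tip=(-0.3490,-1.6375,1.3062)
cmd 3: set ℓ=0.6446 → (κ,φ,ℓ)=(0.7426,257.97°,0.6446) → tip=(-0.0315,-0.1480,0.6203)

-0.032 -0.148 0.620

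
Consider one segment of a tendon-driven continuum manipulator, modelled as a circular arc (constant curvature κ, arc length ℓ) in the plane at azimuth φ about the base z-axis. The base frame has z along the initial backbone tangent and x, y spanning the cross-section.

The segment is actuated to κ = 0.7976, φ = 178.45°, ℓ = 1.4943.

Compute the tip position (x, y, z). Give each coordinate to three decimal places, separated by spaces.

-0.790 0.021 1.165

θ = κ·ℓ = 0.7976 × 1.4943 = 1.19185 rad
ρ = (1 − cos θ)/κ = (1 − 0.36994)/0.7976 = 0.78995
z = sin θ / κ = 0.92906/0.7976 = 1.16481
x = ρ cos φ = 0.78995 × cos(178.45°) = -0.78966
y = ρ sin φ = 0.78995 × sin(178.45°) = 0.02137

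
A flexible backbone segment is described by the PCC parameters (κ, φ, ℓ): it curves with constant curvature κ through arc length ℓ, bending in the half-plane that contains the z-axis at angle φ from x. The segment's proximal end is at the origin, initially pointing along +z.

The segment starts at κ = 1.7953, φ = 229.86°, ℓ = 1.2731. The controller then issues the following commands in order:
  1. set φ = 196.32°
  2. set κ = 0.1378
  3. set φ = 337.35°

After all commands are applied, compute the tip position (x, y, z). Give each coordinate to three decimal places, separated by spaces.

0.103 -0.043 1.267

initial: κ=1.7953, φ=229.86°, ℓ=1.2731
cmd 1: set φ=196.32° → (κ,φ,ℓ)=(1.7953,196.32°,1.2731) → tip=(-0.8850,-0.2591,0.4207)
cmd 2: set κ=0.1378 → (κ,φ,ℓ)=(0.1378,196.32°,1.2731) → tip=(-0.1069,-0.0313,1.2666)
cmd 3: set φ=337.35° → (κ,φ,ℓ)=(0.1378,337.35°,1.2731) → tip=(0.1028,-0.0429,1.2666)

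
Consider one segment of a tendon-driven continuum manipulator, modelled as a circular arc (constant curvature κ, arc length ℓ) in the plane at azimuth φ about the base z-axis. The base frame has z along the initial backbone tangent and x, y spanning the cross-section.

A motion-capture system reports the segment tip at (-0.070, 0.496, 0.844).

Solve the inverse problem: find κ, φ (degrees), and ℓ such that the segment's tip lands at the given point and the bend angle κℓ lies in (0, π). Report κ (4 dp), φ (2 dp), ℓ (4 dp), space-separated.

1.0401 98.03 1.0300

ρ = √(x²+y²) = √(-0.070² + 0.496²) = 0.50092
φ = atan2(y, x) mod 360° = atan2(0.496, -0.070) = 98.0330°
|p|² = ρ² + z² = 0.50092² + 0.844² = 0.96325
κ = 2ρ / |p|² = 2×0.50092 / 0.96325 = 1.04005
θ = 2·atan2(ρ, z) = 2·atan2(0.50092, 0.844) = 1.07125 rad
ℓ = θ/κ = 1.07125/1.04005 = 1.03000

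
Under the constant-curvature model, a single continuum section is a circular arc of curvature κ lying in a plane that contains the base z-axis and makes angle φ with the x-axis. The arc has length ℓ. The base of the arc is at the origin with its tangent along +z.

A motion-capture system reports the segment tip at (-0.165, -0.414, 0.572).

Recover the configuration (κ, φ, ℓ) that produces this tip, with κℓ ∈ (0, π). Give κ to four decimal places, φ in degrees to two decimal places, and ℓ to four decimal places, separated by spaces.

ρ = √(x²+y²) = √(-0.165² + -0.414²) = 0.44567
φ = atan2(y, x) mod 360° = atan2(-0.414, -0.165) = 248.2702°
|p|² = ρ² + z² = 0.44567² + 0.572² = 0.52580
κ = 2ρ / |p|² = 2×0.44567 / 0.52580 = 1.69519
θ = 2·atan2(ρ, z) = 2·atan2(0.44567, 0.572) = 1.32379 rad
ℓ = θ/κ = 1.32379/1.69519 = 0.78091

1.6952 248.27 0.7809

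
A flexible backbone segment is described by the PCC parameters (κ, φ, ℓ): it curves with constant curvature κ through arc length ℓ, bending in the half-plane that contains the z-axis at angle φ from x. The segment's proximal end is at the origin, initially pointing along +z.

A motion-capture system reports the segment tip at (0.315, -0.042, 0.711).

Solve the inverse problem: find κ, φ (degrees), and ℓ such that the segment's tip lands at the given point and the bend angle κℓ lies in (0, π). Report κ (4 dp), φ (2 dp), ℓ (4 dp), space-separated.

1.0479 352.41 0.8022

ρ = √(x²+y²) = √(0.315² + -0.042²) = 0.31779
φ = atan2(y, x) mod 360° = atan2(-0.042, 0.315) = 352.4054°
|p|² = ρ² + z² = 0.31779² + 0.711² = 0.60651
κ = 2ρ / |p|² = 2×0.31779 / 0.60651 = 1.04792
θ = 2·atan2(ρ, z) = 2·atan2(0.31779, 0.711) = 0.84064 rad
ℓ = θ/κ = 0.84064/1.04792 = 0.80220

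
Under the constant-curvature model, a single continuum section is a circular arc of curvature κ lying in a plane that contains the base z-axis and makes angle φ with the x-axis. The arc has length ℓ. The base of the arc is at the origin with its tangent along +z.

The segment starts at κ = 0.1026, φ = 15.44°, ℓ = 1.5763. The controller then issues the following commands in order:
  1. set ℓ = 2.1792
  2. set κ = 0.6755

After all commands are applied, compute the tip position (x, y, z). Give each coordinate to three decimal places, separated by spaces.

initial: κ=0.1026, φ=15.44°, ℓ=1.5763
cmd 1: set ℓ=2.1792 → (κ,φ,ℓ)=(0.1026,15.44°,2.1792) → tip=(0.2339,0.0646,2.1611)
cmd 2: set κ=0.6755 → (κ,φ,ℓ)=(0.6755,15.44°,2.1792) → tip=(1.2863,0.3553,1.4732)

1.286 0.355 1.473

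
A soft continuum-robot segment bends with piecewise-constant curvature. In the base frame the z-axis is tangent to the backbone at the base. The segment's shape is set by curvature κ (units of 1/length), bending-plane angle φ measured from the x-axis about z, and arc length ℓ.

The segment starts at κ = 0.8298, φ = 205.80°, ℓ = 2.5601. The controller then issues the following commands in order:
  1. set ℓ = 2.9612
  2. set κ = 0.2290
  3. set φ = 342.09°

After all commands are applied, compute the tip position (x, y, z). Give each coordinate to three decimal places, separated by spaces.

0.919 -0.297 2.739

initial: κ=0.8298, φ=205.80°, ℓ=2.5601
cmd 1: set ℓ=2.9612 → (κ,φ,ℓ)=(0.8298,205.80°,2.9612) → tip=(-1.9256,-0.9309,0.7619)
cmd 2: set κ=0.2290 → (κ,φ,ℓ)=(0.2290,205.80°,2.9612) → tip=(-0.8698,-0.4205,2.7394)
cmd 3: set φ=342.09° → (κ,φ,ℓ)=(0.2290,342.09°,2.9612) → tip=(0.9193,-0.2971,2.7394)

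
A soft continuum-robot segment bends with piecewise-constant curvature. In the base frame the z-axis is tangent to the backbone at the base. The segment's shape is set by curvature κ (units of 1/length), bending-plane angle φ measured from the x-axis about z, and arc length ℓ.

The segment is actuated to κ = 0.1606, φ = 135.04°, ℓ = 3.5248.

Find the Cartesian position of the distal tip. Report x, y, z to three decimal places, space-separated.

θ = κ·ℓ = 0.1606 × 3.5248 = 0.56608 rad
ρ = (1 − cos θ)/κ = (1 − 0.84401)/0.1606 = 0.97131
z = sin θ / κ = 0.53633/0.1606 = 3.33954
x = ρ cos φ = 0.97131 × cos(135.04°) = -0.68730
y = ρ sin φ = 0.97131 × sin(135.04°) = 0.68634

-0.687 0.686 3.340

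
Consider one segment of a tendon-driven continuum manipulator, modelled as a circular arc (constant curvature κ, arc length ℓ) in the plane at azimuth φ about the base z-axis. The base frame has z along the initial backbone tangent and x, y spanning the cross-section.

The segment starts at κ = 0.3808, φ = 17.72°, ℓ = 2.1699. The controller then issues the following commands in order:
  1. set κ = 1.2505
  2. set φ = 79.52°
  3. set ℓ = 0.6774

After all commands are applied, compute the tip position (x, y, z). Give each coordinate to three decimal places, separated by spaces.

initial: κ=0.3808, φ=17.72°, ℓ=2.1699
cmd 1: set κ=1.2505 → (κ,φ,ℓ)=(1.2505,17.72°,2.1699) → tip=(1.4547,0.4648,0.3320)
cmd 2: set φ=79.52° → (κ,φ,ℓ)=(1.2505,79.52°,2.1699) → tip=(0.2778,1.5017,0.3320)
cmd 3: set ℓ=0.6774 → (κ,φ,ℓ)=(1.2505,79.52°,0.6774) → tip=(0.0491,0.2657,0.5992)

0.049 0.266 0.599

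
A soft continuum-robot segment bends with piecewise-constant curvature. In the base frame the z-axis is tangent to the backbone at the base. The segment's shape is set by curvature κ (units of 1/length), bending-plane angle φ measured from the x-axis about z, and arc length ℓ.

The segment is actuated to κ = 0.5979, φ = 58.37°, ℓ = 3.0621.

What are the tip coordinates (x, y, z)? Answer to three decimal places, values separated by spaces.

1.103 1.790 1.616

θ = κ·ℓ = 0.5979 × 3.0621 = 1.83083 rad
ρ = (1 − cos θ)/κ = (1 − -0.25711)/0.5979 = 2.10255
z = sin θ / κ = 0.96638/0.5979 = 1.61629
x = ρ cos φ = 2.10255 × cos(58.37°) = 1.10264
y = ρ sin φ = 2.10255 × sin(58.37°) = 1.79022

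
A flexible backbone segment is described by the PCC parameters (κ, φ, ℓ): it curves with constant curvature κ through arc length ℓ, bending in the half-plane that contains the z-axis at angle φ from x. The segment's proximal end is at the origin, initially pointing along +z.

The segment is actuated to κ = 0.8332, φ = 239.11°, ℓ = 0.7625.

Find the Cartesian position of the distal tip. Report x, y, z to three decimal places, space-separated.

θ = κ·ℓ = 0.8332 × 0.7625 = 0.63531 rad
ρ = (1 − cos θ)/κ = (1 − 0.80488)/0.8332 = 0.23418
z = sin θ / κ = 0.59343/0.8332 = 0.71223
x = ρ cos φ = 0.23418 × cos(239.11°) = -0.12022
y = ρ sin φ = 0.23418 × sin(239.11°) = -0.20096

-0.120 -0.201 0.712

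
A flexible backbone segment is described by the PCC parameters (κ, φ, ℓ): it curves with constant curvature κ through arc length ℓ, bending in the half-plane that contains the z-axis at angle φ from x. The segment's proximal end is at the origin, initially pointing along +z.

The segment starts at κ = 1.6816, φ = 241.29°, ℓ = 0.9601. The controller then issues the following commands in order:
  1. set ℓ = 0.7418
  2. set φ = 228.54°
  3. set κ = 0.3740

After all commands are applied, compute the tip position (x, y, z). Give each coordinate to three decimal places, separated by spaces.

-0.068 -0.077 0.732

initial: κ=1.6816, φ=241.29°, ℓ=0.9601
cmd 1: set ℓ=0.7418 → (κ,φ,ℓ)=(1.6816,241.29°,0.7418) → tip=(-0.1949,-0.3558,0.5638)
cmd 2: set φ=228.54° → (κ,φ,ℓ)=(1.6816,228.54°,0.7418) → tip=(-0.2686,-0.3040,0.5638)
cmd 3: set κ=0.3740 → (κ,φ,ℓ)=(0.3740,228.54°,0.7418) → tip=(-0.0677,-0.0766,0.7323)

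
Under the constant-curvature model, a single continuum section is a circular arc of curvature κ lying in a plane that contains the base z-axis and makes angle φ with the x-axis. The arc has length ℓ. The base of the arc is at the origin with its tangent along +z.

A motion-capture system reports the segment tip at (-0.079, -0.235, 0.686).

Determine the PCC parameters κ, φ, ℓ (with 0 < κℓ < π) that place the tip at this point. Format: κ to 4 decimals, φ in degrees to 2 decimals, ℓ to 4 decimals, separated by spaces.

0.9319 251.42 0.7443

ρ = √(x²+y²) = √(-0.079² + -0.235²) = 0.24792
φ = atan2(y, x) mod 360° = atan2(-0.235, -0.079) = 251.4189°
|p|² = ρ² + z² = 0.24792² + 0.686² = 0.53206
κ = 2ρ / |p|² = 2×0.24792 / 0.53206 = 0.93193
θ = 2·atan2(ρ, z) = 2·atan2(0.24792, 0.686) = 0.69360 rad
ℓ = θ/κ = 0.69360/0.93193 = 0.74425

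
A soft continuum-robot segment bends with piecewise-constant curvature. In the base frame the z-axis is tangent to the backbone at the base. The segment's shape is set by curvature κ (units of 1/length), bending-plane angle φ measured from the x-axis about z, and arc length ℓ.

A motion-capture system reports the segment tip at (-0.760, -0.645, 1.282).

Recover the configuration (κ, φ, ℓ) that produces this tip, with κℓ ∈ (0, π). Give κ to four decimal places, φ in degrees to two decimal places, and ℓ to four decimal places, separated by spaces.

ρ = √(x²+y²) = √(-0.760² + -0.645²) = 0.99681
φ = atan2(y, x) mod 360° = atan2(-0.645, -0.760) = 220.3207°
|p|² = ρ² + z² = 0.99681² + 1.282² = 2.63715
κ = 2ρ / |p|² = 2×0.99681 / 2.63715 = 0.75597
θ = 2·atan2(ρ, z) = 2·atan2(0.99681, 1.282) = 1.32179 rad
ℓ = θ/κ = 1.32179/0.75597 = 1.74846

0.7560 220.32 1.7485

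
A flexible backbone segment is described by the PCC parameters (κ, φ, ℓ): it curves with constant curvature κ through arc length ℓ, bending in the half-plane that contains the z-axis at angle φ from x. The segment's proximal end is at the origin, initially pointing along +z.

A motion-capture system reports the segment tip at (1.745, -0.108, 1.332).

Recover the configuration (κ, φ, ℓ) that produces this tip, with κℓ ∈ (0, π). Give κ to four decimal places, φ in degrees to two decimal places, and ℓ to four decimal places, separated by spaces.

0.7238 356.46 2.5414

ρ = √(x²+y²) = √(1.745² + -0.108²) = 1.74834
φ = atan2(y, x) mod 360° = atan2(-0.108, 1.745) = 356.4584°
|p|² = ρ² + z² = 1.74834² + 1.332² = 4.83091
κ = 2ρ / |p|² = 2×1.74834 / 4.83091 = 0.72381
θ = 2·atan2(ρ, z) = 2·atan2(1.74834, 1.332) = 1.83949 rad
ℓ = θ/κ = 1.83949/0.72381 = 2.54139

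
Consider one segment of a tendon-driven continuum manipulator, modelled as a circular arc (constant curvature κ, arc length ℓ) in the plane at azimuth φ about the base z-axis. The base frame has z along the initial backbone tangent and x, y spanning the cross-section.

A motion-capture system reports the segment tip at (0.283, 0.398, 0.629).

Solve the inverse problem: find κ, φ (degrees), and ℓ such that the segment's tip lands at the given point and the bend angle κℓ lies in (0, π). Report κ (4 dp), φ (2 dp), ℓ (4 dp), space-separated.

ρ = √(x²+y²) = √(0.283² + 0.398²) = 0.48836
φ = atan2(y, x) mod 360° = atan2(0.398, 0.283) = 54.5851°
|p|² = ρ² + z² = 0.48836² + 0.629² = 0.63413
κ = 2ρ / |p|² = 2×0.48836 / 0.63413 = 1.54023
θ = 2·atan2(ρ, z) = 2·atan2(0.48836, 0.629) = 1.32037 rad
ℓ = θ/κ = 1.32037/1.54023 = 0.85725

1.5402 54.59 0.8573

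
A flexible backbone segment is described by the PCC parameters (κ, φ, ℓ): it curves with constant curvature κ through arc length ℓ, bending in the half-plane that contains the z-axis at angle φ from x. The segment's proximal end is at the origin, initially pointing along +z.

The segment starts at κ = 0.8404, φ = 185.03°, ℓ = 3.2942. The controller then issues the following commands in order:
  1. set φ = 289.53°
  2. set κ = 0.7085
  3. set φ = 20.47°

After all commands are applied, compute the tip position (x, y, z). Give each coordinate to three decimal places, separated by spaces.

initial: κ=0.8404, φ=185.03°, ℓ=3.2942
cmd 1: set φ=289.53° → (κ,φ,ℓ)=(0.8404,289.53°,3.2942) → tip=(0.7682,-2.1657,0.4338)
cmd 2: set κ=0.7085 → (κ,φ,ℓ)=(0.7085,289.53°,3.2942) → tip=(0.7980,-2.2497,1.0200)
cmd 3: set φ=20.47° → (κ,φ,ℓ)=(0.7085,20.47°,3.2942) → tip=(2.2363,0.8348,1.0200)

2.236 0.835 1.020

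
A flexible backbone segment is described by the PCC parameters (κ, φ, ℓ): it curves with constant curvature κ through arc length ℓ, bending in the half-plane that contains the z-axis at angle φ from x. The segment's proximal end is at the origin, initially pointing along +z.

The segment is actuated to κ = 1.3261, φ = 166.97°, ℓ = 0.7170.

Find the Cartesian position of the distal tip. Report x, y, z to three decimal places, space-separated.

θ = κ·ℓ = 1.3261 × 0.7170 = 0.95081 rad
ρ = (1 − cos θ)/κ = (1 − 0.58102)/1.3261 = 0.31595
z = sin θ / κ = 0.81389/1.3261 = 0.61375
x = ρ cos φ = 0.31595 × cos(166.97°) = -0.30781
y = ρ sin φ = 0.31595 × sin(166.97°) = 0.07123

-0.308 0.071 0.614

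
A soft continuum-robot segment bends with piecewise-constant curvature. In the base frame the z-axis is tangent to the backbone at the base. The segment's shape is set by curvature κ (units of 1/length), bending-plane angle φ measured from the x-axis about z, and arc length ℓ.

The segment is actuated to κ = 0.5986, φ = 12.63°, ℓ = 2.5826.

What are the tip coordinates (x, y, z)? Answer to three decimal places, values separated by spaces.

θ = κ·ℓ = 0.5986 × 2.5826 = 1.54594 rad
ρ = (1 − cos θ)/κ = (1 − 0.02485)/0.5986 = 1.62905
z = sin θ / κ = 0.99969/0.5986 = 1.67005
x = ρ cos φ = 1.62905 × cos(12.63°) = 1.58963
y = ρ sin φ = 1.62905 × sin(12.63°) = 0.35620

1.590 0.356 1.670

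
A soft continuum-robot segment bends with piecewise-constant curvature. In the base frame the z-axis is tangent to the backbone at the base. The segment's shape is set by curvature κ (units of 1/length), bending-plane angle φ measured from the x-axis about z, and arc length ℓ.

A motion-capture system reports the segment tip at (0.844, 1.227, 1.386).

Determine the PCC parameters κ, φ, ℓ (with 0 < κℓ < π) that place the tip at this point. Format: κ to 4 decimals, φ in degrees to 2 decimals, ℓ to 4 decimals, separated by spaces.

0.7196 55.48 2.2825

ρ = √(x²+y²) = √(0.844² + 1.227²) = 1.48925
φ = atan2(y, x) mod 360° = atan2(1.227, 0.844) = 55.4776°
|p|² = ρ² + z² = 1.48925² + 1.386² = 4.13886
κ = 2ρ / |p|² = 2×1.48925 / 4.13886 = 0.71964
θ = 2·atan2(ρ, z) = 2·atan2(1.48925, 1.386) = 1.64259 rad
ℓ = θ/κ = 1.64259/0.71964 = 2.28250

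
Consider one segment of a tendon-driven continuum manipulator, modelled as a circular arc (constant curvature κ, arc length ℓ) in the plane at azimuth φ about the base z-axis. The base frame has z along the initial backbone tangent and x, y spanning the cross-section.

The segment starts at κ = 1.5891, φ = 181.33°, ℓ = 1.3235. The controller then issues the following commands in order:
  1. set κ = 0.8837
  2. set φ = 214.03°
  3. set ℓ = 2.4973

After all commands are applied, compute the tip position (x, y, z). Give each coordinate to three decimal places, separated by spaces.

initial: κ=1.5891, φ=181.33°, ℓ=1.3235
cmd 1: set κ=0.8837 → (κ,φ,ℓ)=(0.8837,181.33°,1.3235) → tip=(-0.6895,-0.0160,1.0417)
cmd 2: set φ=214.03° → (κ,φ,ℓ)=(0.8837,214.03°,1.3235) → tip=(-0.5716,-0.3860,1.0417)
cmd 3: set ℓ=2.4973 → (κ,φ,ℓ)=(0.8837,214.03°,2.4973) → tip=(-1.4949,-1.0095,0.9103)

-1.495 -1.009 0.910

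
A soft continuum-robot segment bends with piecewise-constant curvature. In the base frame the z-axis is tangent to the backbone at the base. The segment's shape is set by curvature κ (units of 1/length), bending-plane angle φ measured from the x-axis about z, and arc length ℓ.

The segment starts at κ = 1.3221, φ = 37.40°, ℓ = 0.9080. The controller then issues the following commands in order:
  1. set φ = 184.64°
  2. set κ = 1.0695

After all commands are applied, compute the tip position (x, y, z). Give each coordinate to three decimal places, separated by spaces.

initial: κ=1.3221, φ=37.40°, ℓ=0.9080
cmd 1: set φ=184.64° → (κ,φ,ℓ)=(1.3221,184.64°,0.9080) → tip=(-0.4810,-0.0390,0.7051)
cmd 2: set κ=1.0695 → (κ,φ,ℓ)=(1.0695,184.64°,0.9080) → tip=(-0.4060,-0.0329,0.7719)

-0.406 -0.033 0.772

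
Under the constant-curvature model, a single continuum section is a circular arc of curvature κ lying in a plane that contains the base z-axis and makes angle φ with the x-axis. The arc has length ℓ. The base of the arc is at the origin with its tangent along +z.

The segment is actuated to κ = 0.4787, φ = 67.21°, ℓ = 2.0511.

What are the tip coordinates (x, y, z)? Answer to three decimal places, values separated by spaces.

θ = κ·ℓ = 0.4787 × 2.0511 = 0.98186 rad
ρ = (1 − cos θ)/κ = (1 − 0.55548)/0.4787 = 0.92861
z = sin θ / κ = 0.83153/0.4787 = 1.73706
x = ρ cos φ = 0.92861 × cos(67.21°) = 0.35970
y = ρ sin φ = 0.92861 × sin(67.21°) = 0.85611

0.360 0.856 1.737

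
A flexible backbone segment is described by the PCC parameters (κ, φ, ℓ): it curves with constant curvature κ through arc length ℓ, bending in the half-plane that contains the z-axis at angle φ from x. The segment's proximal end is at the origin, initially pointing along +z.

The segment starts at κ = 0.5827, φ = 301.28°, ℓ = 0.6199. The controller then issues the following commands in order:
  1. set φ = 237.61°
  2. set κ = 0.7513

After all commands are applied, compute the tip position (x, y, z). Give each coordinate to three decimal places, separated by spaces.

-0.076 -0.120 0.598

initial: κ=0.5827, φ=301.28°, ℓ=0.6199
cmd 1: set φ=237.61° → (κ,φ,ℓ)=(0.5827,237.61°,0.6199) → tip=(-0.0593,-0.0935,0.6065)
cmd 2: set κ=0.7513 → (κ,φ,ℓ)=(0.7513,237.61°,0.6199) → tip=(-0.0759,-0.1197,0.5977)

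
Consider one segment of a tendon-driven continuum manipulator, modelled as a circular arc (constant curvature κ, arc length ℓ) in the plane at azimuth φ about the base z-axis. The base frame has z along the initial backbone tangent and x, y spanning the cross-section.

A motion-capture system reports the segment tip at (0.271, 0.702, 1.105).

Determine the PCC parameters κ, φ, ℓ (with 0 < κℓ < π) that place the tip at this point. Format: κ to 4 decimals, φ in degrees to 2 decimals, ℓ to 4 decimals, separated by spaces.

0.8421 68.89 1.4200

ρ = √(x²+y²) = √(0.271² + 0.702²) = 0.75249
φ = atan2(y, x) mod 360° = atan2(0.702, 0.271) = 68.8914°
|p|² = ρ² + z² = 0.75249² + 1.105² = 1.78727
κ = 2ρ / |p|² = 2×0.75249 / 1.78727 = 0.84206
θ = 2·atan2(ρ, z) = 2·atan2(0.75249, 1.105) = 1.19570 rad
ℓ = θ/κ = 1.19570/0.84206 = 1.41998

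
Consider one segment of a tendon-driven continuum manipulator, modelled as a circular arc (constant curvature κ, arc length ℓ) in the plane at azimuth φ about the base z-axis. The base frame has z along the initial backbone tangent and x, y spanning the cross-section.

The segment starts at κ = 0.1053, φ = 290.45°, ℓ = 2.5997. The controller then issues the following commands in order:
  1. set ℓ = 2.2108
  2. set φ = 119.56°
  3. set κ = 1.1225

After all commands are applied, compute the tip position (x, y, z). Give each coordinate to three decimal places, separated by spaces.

initial: κ=0.1053, φ=290.45°, ℓ=2.5997
cmd 1: set ℓ=2.2108 → (κ,φ,ℓ)=(0.1053,290.45°,2.2108) → tip=(0.0895,-0.2400,2.1909)
cmd 2: set φ=119.56° → (κ,φ,ℓ)=(0.1053,119.56°,2.2108) → tip=(-0.1264,0.2228,2.1909)
cmd 3: set κ=1.1225 → (κ,φ,ℓ)=(1.1225,119.56°,2.2108) → tip=(-0.7867,1.3871,0.5462)

-0.787 1.387 0.546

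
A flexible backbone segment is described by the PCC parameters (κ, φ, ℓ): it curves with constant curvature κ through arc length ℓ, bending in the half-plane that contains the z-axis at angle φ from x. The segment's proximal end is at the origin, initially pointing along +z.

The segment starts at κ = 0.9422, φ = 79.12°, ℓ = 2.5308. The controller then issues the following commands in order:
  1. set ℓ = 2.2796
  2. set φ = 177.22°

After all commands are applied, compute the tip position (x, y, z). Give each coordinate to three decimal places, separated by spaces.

initial: κ=0.9422, φ=79.12°, ℓ=2.5308
cmd 1: set ℓ=2.2796 → (κ,φ,ℓ)=(0.9422,79.12°,2.2796) → tip=(0.3096,1.6109,0.8895)
cmd 2: set φ=177.22° → (κ,φ,ℓ)=(0.9422,177.22°,2.2796) → tip=(-1.6384,0.0796,0.8895)

-1.638 0.080 0.889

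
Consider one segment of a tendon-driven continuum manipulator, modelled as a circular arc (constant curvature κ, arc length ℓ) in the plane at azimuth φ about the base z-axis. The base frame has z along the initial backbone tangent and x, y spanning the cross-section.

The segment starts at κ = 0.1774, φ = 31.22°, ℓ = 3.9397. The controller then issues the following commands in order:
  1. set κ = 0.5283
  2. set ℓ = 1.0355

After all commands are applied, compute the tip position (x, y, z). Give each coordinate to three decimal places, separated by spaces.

initial: κ=0.1774, φ=31.22°, ℓ=3.9397
cmd 1: set κ=0.5283 → (κ,φ,ℓ)=(0.5283,31.22°,3.9397) → tip=(2.4098,1.4605,1.6515)
cmd 2: set ℓ=1.0355 → (κ,φ,ℓ)=(0.5283,31.22°,1.0355) → tip=(0.2362,0.1432,0.9846)

0.236 0.143 0.985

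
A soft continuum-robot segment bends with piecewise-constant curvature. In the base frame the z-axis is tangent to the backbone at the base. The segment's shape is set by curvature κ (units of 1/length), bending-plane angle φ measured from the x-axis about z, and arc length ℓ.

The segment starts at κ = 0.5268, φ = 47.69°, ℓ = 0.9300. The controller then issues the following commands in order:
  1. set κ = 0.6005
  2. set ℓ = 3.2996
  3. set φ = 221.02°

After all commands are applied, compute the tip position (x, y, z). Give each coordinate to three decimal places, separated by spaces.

initial: κ=0.5268, φ=47.69°, ℓ=0.9300
cmd 1: set κ=0.6005 → (κ,φ,ℓ)=(0.6005,47.69°,0.9300) → tip=(0.1703,0.1871,0.8824)
cmd 2: set ℓ=3.2996 → (κ,φ,ℓ)=(0.6005,47.69°,3.2996) → tip=(1.5684,1.7231,1.5269)
cmd 3: set φ=221.02° → (κ,φ,ℓ)=(0.6005,221.02°,3.2996) → tip=(-1.7579,-1.5292,1.5269)

-1.758 -1.529 1.527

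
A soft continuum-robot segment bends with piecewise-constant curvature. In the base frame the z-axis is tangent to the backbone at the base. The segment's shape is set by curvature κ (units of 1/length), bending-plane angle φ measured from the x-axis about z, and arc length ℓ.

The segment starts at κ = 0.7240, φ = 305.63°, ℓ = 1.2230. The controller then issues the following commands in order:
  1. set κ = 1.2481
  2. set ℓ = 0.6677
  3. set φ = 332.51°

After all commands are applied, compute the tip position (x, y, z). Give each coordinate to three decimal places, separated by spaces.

initial: κ=0.7240, φ=305.63°, ℓ=1.2230
cmd 1: set κ=1.2481 → (κ,φ,ℓ)=(1.2481,305.63°,1.2230) → tip=(0.4460,-0.6223,0.8004)
cmd 2: set ℓ=0.6677 → (κ,φ,ℓ)=(1.2481,305.63°,0.6677) → tip=(0.1529,-0.2133,0.5931)
cmd 3: set φ=332.51° → (κ,φ,ℓ)=(1.2481,332.51°,0.6677) → tip=(0.2328,-0.1212,0.5931)

0.233 -0.121 0.593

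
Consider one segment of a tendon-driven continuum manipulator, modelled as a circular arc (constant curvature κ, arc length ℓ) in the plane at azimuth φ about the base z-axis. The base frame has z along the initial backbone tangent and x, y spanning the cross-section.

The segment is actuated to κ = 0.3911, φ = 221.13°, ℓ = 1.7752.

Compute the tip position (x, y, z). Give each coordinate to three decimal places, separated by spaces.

-0.446 -0.389 1.636

θ = κ·ℓ = 0.3911 × 1.7752 = 0.69428 rad
ρ = (1 − cos θ)/κ = (1 − 0.76851)/0.3911 = 0.59188
z = sin θ / κ = 0.63983/0.3911 = 1.63598
x = ρ cos φ = 0.59188 × cos(221.13°) = -0.44582
y = ρ sin φ = 0.59188 × sin(221.13°) = -0.38932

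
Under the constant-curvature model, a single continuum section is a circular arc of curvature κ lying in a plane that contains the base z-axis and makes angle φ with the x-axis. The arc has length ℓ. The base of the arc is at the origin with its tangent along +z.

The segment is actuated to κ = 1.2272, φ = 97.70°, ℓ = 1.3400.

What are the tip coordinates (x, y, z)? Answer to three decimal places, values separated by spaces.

-0.117 0.867 0.813

θ = κ·ℓ = 1.2272 × 1.3400 = 1.64445 rad
ρ = (1 − cos θ)/κ = (1 − -0.07359)/1.2272 = 0.87482
z = sin θ / κ = 0.99729/1.2272 = 0.81265
x = ρ cos φ = 0.87482 × cos(97.70°) = -0.11721
y = ρ sin φ = 0.87482 × sin(97.70°) = 0.86694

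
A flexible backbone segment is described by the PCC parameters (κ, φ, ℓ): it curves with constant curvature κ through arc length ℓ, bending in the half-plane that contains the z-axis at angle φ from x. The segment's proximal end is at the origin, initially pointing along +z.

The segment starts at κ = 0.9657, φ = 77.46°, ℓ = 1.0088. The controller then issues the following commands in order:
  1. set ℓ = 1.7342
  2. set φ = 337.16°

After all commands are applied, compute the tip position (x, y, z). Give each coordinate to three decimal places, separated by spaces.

initial: κ=0.9657, φ=77.46°, ℓ=1.0088
cmd 1: set ℓ=1.7342 → (κ,φ,ℓ)=(0.9657,77.46°,1.7342) → tip=(0.2482,1.1157,1.0299)
cmd 2: set φ=337.16° → (κ,φ,ℓ)=(0.9657,337.16°,1.7342) → tip=(1.0533,-0.4436,1.0299)

1.053 -0.444 1.030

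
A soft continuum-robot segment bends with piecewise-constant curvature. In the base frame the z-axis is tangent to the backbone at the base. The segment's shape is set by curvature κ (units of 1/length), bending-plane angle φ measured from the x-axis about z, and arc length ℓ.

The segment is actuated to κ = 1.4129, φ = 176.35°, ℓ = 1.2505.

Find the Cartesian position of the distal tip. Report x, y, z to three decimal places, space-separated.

-0.844 0.054 0.694

θ = κ·ℓ = 1.4129 × 1.2505 = 1.76683 rad
ρ = (1 − cos θ)/κ = (1 − -0.19478)/1.4129 = 0.84562
z = sin θ / κ = 0.98085/1.4129 = 0.69421
x = ρ cos φ = 0.84562 × cos(176.35°) = -0.84391
y = ρ sin φ = 0.84562 × sin(176.35°) = 0.05383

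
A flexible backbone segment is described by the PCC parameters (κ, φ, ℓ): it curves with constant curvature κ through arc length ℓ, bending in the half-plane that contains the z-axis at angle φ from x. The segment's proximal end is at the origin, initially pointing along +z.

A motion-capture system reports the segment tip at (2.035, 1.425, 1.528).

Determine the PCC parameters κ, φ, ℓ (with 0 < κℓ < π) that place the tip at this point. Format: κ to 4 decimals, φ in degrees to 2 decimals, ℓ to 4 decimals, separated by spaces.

0.5841 35.00 3.4905

ρ = √(x²+y²) = √(2.035² + 1.425²) = 2.48432
φ = atan2(y, x) mod 360° = atan2(1.425, 2.035) = 35.0015°
|p|² = ρ² + z² = 2.48432² + 1.528² = 8.50663
κ = 2ρ / |p|² = 2×2.48432 / 8.50663 = 0.58409
θ = 2·atan2(ρ, z) = 2·atan2(2.48432, 1.528) = 2.03876 rad
ℓ = θ/κ = 2.03876/0.58409 = 3.49048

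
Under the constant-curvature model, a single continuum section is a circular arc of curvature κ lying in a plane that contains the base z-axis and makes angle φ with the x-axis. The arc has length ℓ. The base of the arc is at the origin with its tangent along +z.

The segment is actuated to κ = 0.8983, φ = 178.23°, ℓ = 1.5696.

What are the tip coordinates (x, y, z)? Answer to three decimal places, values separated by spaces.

θ = κ·ℓ = 0.8983 × 1.5696 = 1.40997 rad
ρ = (1 − cos θ)/κ = (1 − 0.16013)/0.8983 = 0.93495
z = sin θ / κ = 0.98710/0.8983 = 1.09885
x = ρ cos φ = 0.93495 × cos(178.23°) = -0.93451
y = ρ sin φ = 0.93495 × sin(178.23°) = 0.02888

-0.935 0.029 1.099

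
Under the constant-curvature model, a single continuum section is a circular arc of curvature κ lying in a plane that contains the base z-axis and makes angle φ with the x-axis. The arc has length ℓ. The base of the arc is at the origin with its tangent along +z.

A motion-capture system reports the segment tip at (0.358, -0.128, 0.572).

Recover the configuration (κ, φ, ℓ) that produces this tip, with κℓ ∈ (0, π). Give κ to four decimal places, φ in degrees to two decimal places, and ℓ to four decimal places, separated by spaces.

1.6119 340.33 0.7279

ρ = √(x²+y²) = √(0.358² + -0.128²) = 0.38019
φ = atan2(y, x) mod 360° = atan2(-0.128, 0.358) = 340.3259°
|p|² = ρ² + z² = 0.38019² + 0.572² = 0.47173
κ = 2ρ / |p|² = 2×0.38019 / 0.47173 = 1.61191
θ = 2·atan2(ρ, z) = 2·atan2(0.38019, 0.572) = 1.17325 rad
ℓ = θ/κ = 1.17325/1.61191 = 0.72786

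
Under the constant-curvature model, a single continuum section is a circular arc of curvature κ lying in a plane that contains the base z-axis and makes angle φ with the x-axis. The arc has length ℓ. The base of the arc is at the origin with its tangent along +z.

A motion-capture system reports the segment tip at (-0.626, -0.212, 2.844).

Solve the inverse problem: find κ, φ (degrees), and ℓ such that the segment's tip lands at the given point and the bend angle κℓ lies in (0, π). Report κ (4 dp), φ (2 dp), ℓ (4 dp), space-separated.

0.1551 198.71 2.9453

ρ = √(x²+y²) = √(-0.626² + -0.212²) = 0.66092
φ = atan2(y, x) mod 360° = atan2(-0.212, -0.626) = 198.7091°
|p|² = ρ² + z² = 0.66092² + 2.844² = 8.52516
κ = 2ρ / |p|² = 2×0.66092 / 8.52516 = 0.15505
θ = 2·atan2(ρ, z) = 2·atan2(0.66092, 2.844) = 0.45668 rad
ℓ = θ/κ = 0.45668/0.15505 = 2.94531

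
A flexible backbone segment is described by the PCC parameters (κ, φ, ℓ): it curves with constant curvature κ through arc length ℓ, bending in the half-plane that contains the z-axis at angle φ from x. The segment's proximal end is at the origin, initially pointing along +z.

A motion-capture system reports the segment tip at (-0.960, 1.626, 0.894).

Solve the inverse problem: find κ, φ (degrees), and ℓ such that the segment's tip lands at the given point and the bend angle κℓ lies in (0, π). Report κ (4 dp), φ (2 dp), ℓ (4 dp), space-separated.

ρ = √(x²+y²) = √(-0.960² + 1.626²) = 1.88825
φ = atan2(y, x) mod 360° = atan2(1.626, -0.960) = 120.5579°
|p|² = ρ² + z² = 1.88825² + 0.894² = 4.36471
κ = 2ρ / |p|² = 2×1.88825 / 4.36471 = 0.86523
θ = 2·atan2(ρ, z) = 2·atan2(1.88825, 0.894) = 2.25722 rad
ℓ = θ/κ = 2.25722/0.86523 = 2.60880

0.8652 120.56 2.6088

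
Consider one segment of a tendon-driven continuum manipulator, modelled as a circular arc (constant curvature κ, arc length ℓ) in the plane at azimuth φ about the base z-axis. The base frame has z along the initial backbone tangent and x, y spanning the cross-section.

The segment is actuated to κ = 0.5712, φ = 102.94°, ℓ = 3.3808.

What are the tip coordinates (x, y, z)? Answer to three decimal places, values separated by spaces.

θ = κ·ℓ = 0.5712 × 3.3808 = 1.93111 rad
ρ = (1 − cos θ)/κ = (1 − -0.35257)/0.5712 = 2.36795
z = sin θ / κ = 0.93579/0.5712 = 1.63828
x = ρ cos φ = 2.36795 × cos(102.94°) = -0.53026
y = ρ sin φ = 2.36795 × sin(102.94°) = 2.30781

-0.530 2.308 1.638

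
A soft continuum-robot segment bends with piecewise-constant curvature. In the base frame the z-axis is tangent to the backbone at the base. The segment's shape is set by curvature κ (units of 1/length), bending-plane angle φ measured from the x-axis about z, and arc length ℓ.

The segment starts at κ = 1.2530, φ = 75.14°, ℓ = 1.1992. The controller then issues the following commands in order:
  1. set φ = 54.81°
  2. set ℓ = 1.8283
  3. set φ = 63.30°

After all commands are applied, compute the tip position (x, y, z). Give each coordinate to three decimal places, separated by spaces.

initial: κ=1.2530, φ=75.14°, ℓ=1.1992
cmd 1: set φ=54.81° → (κ,φ,ℓ)=(1.2530,54.81°,1.1992) → tip=(0.4286,0.6078,0.7962)
cmd 2: set ℓ=1.8283 → (κ,φ,ℓ)=(1.2530,54.81°,1.8283) → tip=(0.7632,1.0823,0.6000)
cmd 3: set φ=63.30° → (κ,φ,ℓ)=(1.2530,63.30°,1.8283) → tip=(0.5951,1.1832,0.6000)

0.595 1.183 0.600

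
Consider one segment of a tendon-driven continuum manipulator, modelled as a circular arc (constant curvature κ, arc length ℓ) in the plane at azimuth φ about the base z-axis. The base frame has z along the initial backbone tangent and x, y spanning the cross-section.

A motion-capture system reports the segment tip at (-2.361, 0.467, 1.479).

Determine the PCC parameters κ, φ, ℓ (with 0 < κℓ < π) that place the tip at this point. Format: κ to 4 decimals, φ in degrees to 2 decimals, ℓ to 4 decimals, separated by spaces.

ρ = √(x²+y²) = √(-2.361² + 0.467²) = 2.40674
φ = atan2(y, x) mod 360° = atan2(0.467, -2.361) = 168.8115°
|p|² = ρ² + z² = 2.40674² + 1.479² = 7.97985
κ = 2ρ / |p|² = 2×2.40674 / 7.97985 = 0.60320
θ = 2·atan2(ρ, z) = 2·atan2(2.40674, 1.479) = 2.03953 rad
ℓ = θ/κ = 2.03953/0.60320 = 3.38116

0.6032 168.81 3.3812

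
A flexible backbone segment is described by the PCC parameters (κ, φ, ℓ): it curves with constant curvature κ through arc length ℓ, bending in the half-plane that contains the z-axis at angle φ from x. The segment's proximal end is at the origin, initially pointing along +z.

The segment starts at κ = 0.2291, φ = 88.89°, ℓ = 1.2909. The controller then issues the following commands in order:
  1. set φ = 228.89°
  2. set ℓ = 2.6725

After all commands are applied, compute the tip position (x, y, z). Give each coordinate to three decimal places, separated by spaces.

-0.521 -0.597 2.509

initial: κ=0.2291, φ=88.89°, ℓ=1.2909
cmd 1: set φ=228.89° → (κ,φ,ℓ)=(0.2291,228.89°,1.2909) → tip=(-0.1246,-0.1428,1.2722)
cmd 2: set ℓ=2.6725 → (κ,φ,ℓ)=(0.2291,228.89°,2.6725) → tip=(-0.5213,-0.5974,2.5086)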